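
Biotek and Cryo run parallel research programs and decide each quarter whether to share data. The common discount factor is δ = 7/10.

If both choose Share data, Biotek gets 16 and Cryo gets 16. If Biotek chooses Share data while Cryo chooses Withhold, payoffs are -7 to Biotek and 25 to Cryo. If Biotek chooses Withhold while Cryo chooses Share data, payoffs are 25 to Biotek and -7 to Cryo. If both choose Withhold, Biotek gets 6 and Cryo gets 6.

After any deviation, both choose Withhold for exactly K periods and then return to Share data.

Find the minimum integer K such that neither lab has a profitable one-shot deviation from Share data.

Need Σ_{k=1}^{K} δ^k ≥ (25−16)/(16−6) = 0.9000 at δ = 7/10.
At K = 1 the sum is 0.7000 < 0.9000; at K = 2 it is 1.1900 ≥ 0.9000.
So the minimum punishment length is K = 2.

2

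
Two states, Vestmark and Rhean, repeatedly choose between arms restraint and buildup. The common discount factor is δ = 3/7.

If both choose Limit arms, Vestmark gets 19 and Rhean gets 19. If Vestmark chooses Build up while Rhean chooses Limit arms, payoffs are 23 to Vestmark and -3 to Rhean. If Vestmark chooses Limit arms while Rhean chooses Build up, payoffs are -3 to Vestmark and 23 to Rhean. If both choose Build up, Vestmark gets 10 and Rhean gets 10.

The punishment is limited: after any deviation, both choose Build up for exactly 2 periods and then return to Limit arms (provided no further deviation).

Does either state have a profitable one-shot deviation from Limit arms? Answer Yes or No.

No

A one-shot deviation gives 23 now, then 10 for 2 periods, then back to 19.
Gain from deviating: (23−19) today; loss: (19−10) in each of the next 2 periods.
No-deviation condition: (19−10)(δ+…+δ^2) ≥ 23−19, i.e. δ+…+δ^2 ≥ 4/9.
At δ = 3/7: δ+…+δ^2 = 0.6122 ≥ 0.4444.
So cooperation is sustainable.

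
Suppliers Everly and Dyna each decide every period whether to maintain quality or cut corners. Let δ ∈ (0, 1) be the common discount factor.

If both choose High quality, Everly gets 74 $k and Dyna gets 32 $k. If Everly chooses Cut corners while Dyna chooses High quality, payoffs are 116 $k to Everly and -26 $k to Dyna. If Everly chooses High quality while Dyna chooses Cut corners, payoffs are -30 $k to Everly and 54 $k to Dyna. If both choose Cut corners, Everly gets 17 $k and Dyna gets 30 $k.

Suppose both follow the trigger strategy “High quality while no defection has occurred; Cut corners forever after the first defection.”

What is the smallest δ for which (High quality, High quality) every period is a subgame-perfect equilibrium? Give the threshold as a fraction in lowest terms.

For Everly: deviation gain 116−74 = 42, per-period punishment loss 74−17 = 57. IC gives δ ≥ 42/99 = 14/33.
For Dyna: gain 22, loss 2 per period, so δ ≥ 22/24 = 11/12.
The tighter constraint is Dyna's, so cooperation needs δ ≥ 11/12.

11/12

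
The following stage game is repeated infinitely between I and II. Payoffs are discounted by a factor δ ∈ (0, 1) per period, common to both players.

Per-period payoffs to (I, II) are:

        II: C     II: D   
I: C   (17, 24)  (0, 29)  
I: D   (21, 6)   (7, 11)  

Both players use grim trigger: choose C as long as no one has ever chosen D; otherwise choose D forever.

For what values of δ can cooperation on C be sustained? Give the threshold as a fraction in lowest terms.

2/7

I's threshold: (21−17)/(21−7) = 2/7.
II's threshold: (29−24)/(29−11) = 5/18.
2/7 > 5/18, so I binds and δ* = 2/7.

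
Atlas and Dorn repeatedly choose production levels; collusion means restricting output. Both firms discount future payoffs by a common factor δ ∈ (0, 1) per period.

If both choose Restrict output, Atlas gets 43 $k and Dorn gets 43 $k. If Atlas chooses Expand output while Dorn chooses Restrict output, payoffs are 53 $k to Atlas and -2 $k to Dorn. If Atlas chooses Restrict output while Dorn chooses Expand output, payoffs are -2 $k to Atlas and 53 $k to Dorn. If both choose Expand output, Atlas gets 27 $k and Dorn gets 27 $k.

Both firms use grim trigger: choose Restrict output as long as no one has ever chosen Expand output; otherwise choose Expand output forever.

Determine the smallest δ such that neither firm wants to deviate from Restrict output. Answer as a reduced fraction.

Cooperation forever yields 43 each period: 43/(1−δ).
Deviating yields 53 once, then 27 forever: 53 + 27δ/(1−δ).
No profitable deviation requires 43/(1−δ) ≥ 53 + 27δ/(1−δ).
Multiplying by (1−δ): 43 ≥ 53(1−δ) + 27δ = 53 − 26δ.
So 26δ ≥ 10, i.e. δ ≥ 10/26 = 5/13.

5/13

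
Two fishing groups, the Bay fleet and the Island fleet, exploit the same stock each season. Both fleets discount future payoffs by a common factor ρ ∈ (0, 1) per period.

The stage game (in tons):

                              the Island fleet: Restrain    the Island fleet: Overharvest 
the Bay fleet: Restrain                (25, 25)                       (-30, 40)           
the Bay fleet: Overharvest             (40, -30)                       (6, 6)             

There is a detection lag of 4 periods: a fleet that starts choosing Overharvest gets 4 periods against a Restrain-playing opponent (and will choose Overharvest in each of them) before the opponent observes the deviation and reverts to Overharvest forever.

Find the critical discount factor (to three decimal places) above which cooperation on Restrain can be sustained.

0.815

The best deviation is to choose Overharvest for all 4 undetected periods, earning 40 each, then 6 forever once detected.
Deviation value: 40(1−ρ^4)/(1−ρ) + 6ρ^4/(1−ρ); cooperation value: 25/(1−ρ).
IC: 25 ≥ 40(1−ρ^4) + 6ρ^4 = 40 − 34ρ^4.
So ρ^4 ≥ 15/34, giving ρ ≥ (15/34)^(1/4) ≈ 0.815.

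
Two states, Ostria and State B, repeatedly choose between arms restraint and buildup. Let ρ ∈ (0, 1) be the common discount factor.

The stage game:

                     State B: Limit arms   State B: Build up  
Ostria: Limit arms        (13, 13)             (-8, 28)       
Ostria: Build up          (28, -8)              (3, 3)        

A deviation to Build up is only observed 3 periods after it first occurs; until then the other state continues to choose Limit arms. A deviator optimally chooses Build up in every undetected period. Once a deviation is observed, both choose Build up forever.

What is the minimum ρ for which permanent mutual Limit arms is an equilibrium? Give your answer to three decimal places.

0.843

The best deviation is to choose Build up for all 3 undetected periods, earning 28 each, then 3 forever once detected.
Deviation value: 28(1−ρ^3)/(1−ρ) + 3ρ^3/(1−ρ); cooperation value: 13/(1−ρ).
IC: 13 ≥ 28(1−ρ^3) + 3ρ^3 = 28 − 25ρ^3.
So ρ^3 ≥ 15/25 = 3/5, giving ρ ≥ (3/5)^(1/3) ≈ 0.843.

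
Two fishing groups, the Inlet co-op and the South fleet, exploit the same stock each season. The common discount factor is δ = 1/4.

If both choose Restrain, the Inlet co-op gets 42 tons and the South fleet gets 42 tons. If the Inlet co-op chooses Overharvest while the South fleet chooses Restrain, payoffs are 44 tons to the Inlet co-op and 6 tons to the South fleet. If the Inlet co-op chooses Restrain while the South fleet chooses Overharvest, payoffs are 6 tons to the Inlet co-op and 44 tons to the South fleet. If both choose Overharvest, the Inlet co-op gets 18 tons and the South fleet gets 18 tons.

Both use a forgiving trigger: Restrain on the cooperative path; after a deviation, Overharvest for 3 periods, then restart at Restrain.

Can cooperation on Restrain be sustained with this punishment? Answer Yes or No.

Comparing payoff streams over the 4 periods until play realigns: cooperate → 42(1+δ+…+δ^3); deviate → 44 + 18(δ+…+δ^3).
Cooperation is sustained iff (42−18)(δ+…+δ^3) ≥ 44−42.
δ+…+δ^3 = 1/4·(1−(1/4)^3)/(1−1/4) = 0.3281, and (44−42)/(42−18) = 0.0833.
0.3281 ≥ 0.0833, so cooperation is sustainable.

Yes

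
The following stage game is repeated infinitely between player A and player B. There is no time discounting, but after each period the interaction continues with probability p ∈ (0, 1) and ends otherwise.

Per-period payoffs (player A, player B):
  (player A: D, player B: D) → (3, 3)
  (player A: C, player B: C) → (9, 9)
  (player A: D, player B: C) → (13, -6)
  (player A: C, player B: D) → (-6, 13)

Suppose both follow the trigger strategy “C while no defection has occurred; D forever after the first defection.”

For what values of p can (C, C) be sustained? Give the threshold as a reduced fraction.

Expected cooperation value is 9 + p·9 + p²·9 + … = 9/(1−p); deviation gives 13 + p·3/(1−p).
9 ≥ 13(1−p) + 3p ⇒ 10p ≥ 4 ⇒ p ≥ 4/10 = 2/5.

2/5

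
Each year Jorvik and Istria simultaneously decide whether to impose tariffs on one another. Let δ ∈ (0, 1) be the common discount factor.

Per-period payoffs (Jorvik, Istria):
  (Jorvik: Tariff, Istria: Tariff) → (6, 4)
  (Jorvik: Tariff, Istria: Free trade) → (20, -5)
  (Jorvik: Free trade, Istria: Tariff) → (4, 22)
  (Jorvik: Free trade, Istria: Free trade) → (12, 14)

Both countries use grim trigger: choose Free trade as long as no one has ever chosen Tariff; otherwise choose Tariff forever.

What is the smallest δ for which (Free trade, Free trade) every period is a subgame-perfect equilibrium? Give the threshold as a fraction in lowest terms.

Jorvik's threshold: (20−12)/(20−6) = 4/7.
Istria's threshold: (22−14)/(22−4) = 4/9.
4/7 > 4/9, so Jorvik binds and δ* = 4/7.

4/7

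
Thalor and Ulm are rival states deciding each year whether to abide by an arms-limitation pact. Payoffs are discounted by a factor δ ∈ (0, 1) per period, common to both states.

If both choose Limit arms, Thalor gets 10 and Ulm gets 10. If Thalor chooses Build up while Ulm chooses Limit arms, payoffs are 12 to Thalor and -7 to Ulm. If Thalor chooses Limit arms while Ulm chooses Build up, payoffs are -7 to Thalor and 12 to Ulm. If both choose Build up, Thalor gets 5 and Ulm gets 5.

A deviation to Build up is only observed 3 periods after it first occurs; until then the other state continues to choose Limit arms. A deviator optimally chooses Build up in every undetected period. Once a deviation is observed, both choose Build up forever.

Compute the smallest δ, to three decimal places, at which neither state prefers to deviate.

Deviating for the 3 undetected periods gains 12−10 = 2 per period over cooperation, then loses 10−5 = 5 per period forever once punishment starts.
Gain: 2(1 + δ + … + δ^2); loss: 5·δ^3/(1−δ).
No profitable deviation ⇔ 2(1−δ^3) ≤ 5·δ^3, i.e. δ^3 ≥ 2/(2+5) = 2/7.
Hence δ ≥ (2/7)^(1/3) ≈ 0.659.

0.659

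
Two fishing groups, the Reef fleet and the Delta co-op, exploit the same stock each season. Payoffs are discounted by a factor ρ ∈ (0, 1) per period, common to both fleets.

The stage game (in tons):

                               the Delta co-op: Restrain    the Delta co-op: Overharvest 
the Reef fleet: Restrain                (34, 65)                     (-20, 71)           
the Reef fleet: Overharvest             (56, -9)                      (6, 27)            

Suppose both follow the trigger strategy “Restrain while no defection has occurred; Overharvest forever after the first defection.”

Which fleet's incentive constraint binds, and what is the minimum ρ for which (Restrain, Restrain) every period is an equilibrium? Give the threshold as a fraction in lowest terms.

the Reef fleet; ρ ≥ 11/25

the Reef fleet: cooperation gives 34 each period; deviation gives 56 once then 6 forever.
  34/(1−ρ) ≥ 56 + 6ρ/(1−ρ) ⇒ ρ ≥ 22/50 = 11/25.
the Delta co-op: cooperation gives 65 each period; deviation gives 71 once then 27 forever.
  ρ ≥ 6/44 = 3/22.
Both must hold, so the binding constraint is the Reef fleet's: ρ ≥ 11/25.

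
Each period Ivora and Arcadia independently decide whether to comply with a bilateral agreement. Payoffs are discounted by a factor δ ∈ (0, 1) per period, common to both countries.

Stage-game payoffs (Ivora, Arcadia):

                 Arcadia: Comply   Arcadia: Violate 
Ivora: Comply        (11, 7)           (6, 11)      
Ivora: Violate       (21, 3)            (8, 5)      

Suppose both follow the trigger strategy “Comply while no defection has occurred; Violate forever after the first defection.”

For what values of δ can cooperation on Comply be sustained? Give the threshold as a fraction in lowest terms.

For Ivora: deviation gain 21−11 = 10, per-period punishment loss 11−8 = 3. IC gives δ ≥ 10/13.
For Arcadia: gain 4, loss 2 per period, so δ ≥ 4/6 = 2/3.
The tighter constraint is Ivora's, so cooperation needs δ ≥ 10/13.

10/13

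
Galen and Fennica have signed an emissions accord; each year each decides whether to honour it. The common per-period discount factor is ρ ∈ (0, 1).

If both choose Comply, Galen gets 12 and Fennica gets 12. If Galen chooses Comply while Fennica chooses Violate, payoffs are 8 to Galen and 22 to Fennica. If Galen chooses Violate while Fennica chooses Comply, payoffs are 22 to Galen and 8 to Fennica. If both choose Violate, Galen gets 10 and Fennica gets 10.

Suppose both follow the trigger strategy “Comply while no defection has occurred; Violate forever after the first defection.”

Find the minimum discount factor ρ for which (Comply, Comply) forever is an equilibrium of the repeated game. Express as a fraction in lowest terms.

5/6

12/(1−ρ) ≥ 22 + 10ρ/(1−ρ)
12 ≥ 22 − 12ρ
ρ ≥ 10/12 = 5/6.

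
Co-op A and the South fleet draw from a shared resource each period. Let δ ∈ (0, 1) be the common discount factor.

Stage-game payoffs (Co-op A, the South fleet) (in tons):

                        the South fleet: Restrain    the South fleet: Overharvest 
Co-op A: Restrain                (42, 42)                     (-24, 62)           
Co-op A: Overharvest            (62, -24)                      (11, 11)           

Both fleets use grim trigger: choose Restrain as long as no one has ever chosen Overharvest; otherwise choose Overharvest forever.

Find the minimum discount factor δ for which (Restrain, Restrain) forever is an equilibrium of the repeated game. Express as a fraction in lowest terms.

20/51

Cooperation forever yields 42 each period: 42/(1−δ).
Deviating yields 62 once, then 11 forever: 62 + 11δ/(1−δ).
No profitable deviation requires 42/(1−δ) ≥ 62 + 11δ/(1−δ).
Multiplying by (1−δ): 42 ≥ 62(1−δ) + 11δ = 62 − 51δ.
So 51δ ≥ 20, i.e. δ ≥ 20/51.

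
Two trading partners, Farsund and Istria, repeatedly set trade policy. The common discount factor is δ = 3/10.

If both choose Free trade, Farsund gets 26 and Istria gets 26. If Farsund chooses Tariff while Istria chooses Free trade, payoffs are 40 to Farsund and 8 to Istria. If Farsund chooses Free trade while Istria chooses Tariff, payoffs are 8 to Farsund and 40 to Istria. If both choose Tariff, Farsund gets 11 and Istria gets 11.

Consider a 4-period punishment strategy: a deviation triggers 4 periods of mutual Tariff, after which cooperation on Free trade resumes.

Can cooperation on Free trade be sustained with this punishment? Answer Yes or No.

No

A one-shot deviation gives 40 now, then 11 for 4 periods, then back to 26.
Gain from deviating: (40−26) today; loss: (26−11) in each of the next 4 periods.
No-deviation condition: (26−11)(δ+…+δ^4) ≥ 40−26, i.e. δ+…+δ^4 ≥ 14/15.
At δ = 3/10: δ+…+δ^4 = 0.4251 < 0.9333.
So cooperation is not sustainable.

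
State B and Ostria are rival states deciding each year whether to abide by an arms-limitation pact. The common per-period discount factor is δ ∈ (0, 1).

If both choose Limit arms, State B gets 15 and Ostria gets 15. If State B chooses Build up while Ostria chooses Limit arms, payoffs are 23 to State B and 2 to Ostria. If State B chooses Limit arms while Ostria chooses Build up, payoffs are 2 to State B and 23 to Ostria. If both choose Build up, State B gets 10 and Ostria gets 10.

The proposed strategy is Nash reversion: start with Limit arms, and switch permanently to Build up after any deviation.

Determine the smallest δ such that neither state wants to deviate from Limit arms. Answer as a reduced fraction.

15/(1−δ) ≥ 23 + 10δ/(1−δ)
15 ≥ 23 − 13δ
δ ≥ 8/13.

8/13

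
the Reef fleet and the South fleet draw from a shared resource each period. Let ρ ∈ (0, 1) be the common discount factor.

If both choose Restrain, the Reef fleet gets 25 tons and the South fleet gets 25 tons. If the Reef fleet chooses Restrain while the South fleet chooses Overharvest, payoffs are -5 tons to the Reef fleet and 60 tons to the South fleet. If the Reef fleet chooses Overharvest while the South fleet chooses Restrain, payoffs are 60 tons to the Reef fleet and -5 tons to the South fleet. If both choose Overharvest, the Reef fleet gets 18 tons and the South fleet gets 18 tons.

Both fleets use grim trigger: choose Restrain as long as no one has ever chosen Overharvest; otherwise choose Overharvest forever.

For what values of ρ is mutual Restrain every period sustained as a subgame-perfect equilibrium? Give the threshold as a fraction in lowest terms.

5/6

One-period gain from deviating is 60 − 25 = 35. The loss is 25 − 18 = 7 in every subsequent period, with present value 7·ρ/(1−ρ).
Deviation is unprofitable when 7·ρ/(1−ρ) ≥ 35, i.e. ρ/(1−ρ) ≥ 5.
Equivalently ρ ≥ 35/(35+7) = 5/6.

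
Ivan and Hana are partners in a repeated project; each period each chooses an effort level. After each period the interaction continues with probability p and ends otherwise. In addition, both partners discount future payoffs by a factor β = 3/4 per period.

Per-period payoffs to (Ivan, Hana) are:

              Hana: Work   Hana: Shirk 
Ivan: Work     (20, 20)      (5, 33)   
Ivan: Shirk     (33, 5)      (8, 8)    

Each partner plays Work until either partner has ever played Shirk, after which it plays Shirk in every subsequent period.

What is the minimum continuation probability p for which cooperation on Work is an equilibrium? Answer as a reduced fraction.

52/75

Expected continuation weight on next period's payoff is β·p = 3/4·p, which plays the role of the discount factor.
Cooperation requires 3/4·p ≥ (33−20)/(33−8) = 13/25, hence p ≥ 52/75.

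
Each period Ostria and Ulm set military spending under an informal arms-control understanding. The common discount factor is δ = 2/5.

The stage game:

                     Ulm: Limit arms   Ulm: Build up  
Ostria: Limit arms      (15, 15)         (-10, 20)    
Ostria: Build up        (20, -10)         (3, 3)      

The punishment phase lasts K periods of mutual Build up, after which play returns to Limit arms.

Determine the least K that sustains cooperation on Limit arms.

2

IC: δ(1−δ^K)/(1−δ) ≥ (20−15)/(15−3) = 5/12.
With δ = 2/5: need 1 − δ^K ≥ 5/12·(1−2/5)/(2/5), i.e. δ^K ≤ 0.3750.
Since (2/5)^1 = 0.4000 and (2/5)^2 = 0.1600, the smallest such K is 2.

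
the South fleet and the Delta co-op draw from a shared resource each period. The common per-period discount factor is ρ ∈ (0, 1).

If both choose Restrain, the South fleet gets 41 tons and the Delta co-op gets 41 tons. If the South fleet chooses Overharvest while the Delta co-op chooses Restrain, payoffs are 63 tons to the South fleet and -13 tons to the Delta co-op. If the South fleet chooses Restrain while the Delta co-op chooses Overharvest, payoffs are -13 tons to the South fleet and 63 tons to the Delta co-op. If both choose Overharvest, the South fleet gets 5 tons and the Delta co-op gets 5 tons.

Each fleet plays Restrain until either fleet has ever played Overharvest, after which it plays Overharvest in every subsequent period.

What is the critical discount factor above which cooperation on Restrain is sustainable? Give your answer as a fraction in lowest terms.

11/29

Under grim trigger the critical discount factor is (T−C)/(T−P) with T = 63, C = 41, P = 5.
ρ* = (63−41)/(63−5) = 22/58 = 11/29.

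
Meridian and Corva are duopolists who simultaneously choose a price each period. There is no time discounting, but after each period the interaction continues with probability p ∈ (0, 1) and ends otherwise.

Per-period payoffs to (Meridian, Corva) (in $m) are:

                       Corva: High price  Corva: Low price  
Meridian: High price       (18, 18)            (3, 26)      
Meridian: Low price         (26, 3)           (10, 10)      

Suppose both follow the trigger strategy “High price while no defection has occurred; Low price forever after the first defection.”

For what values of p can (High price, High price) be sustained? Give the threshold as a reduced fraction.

1/2

Expected cooperation value is 18 + p·18 + p²·18 + … = 18/(1−p); deviation gives 26 + p·10/(1−p).
18 ≥ 26(1−p) + 10p ⇒ 16p ≥ 8 ⇒ p ≥ 8/16 = 1/2.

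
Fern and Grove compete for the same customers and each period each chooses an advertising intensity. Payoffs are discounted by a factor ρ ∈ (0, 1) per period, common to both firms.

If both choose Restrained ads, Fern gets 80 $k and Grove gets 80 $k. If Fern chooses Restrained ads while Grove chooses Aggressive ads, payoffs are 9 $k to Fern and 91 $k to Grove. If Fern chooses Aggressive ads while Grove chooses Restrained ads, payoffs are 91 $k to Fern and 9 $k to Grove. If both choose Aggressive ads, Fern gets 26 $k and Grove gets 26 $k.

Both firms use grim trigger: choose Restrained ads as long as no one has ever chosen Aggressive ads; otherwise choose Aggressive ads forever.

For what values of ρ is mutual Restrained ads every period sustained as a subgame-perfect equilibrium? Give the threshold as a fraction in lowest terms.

One-period gain from deviating is 91 − 80 = 11. The loss is 80 − 26 = 54 in every subsequent period, with present value 54·ρ/(1−ρ).
Deviation is unprofitable when 54·ρ/(1−ρ) ≥ 11, i.e. ρ/(1−ρ) ≥ 11/54.
Equivalently ρ ≥ 11/(11+54) = 11/65.

11/65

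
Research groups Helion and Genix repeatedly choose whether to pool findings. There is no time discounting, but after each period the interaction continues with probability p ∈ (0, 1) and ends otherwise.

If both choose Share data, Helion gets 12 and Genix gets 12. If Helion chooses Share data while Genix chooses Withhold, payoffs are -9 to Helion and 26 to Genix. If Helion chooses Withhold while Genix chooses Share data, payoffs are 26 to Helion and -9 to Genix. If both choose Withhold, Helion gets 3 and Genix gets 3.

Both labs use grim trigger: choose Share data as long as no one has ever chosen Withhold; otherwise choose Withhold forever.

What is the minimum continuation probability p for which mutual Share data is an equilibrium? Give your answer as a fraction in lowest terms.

14/23

With no time discounting, the continuation probability p plays the role of the discount factor.
Grim-trigger IC: 12/(1−p) ≥ 26 + 3p/(1−p) ⇒ p ≥ (26−12)/(26−3) = 14/23.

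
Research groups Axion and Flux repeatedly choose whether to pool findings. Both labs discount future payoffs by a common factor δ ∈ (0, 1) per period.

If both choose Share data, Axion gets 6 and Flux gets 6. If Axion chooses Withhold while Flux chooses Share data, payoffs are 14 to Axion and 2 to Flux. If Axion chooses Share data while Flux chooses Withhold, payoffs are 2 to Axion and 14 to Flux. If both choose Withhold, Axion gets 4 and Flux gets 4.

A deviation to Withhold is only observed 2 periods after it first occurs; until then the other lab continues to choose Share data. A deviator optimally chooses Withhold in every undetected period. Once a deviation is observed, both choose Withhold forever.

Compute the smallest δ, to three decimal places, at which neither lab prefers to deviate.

Deviating for the 2 undetected periods gains 14−6 = 8 per period over cooperation, then loses 6−4 = 2 per period forever once punishment starts.
Gain: 8(1 + δ + … + δ^1); loss: 2·δ^2/(1−δ).
No profitable deviation ⇔ 8(1−δ^2) ≤ 2·δ^2, i.e. δ^2 ≥ 8/(8+2) = 4/5.
Hence δ ≥ (4/5)^(1/2) ≈ 0.894.

0.894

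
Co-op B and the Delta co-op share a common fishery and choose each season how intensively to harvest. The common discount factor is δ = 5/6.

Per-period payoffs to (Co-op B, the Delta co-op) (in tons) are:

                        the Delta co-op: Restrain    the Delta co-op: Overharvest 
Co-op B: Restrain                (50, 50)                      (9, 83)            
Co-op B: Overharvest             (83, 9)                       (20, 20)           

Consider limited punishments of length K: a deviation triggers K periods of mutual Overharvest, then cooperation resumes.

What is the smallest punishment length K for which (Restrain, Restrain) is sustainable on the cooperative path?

IC: δ(1−δ^K)/(1−δ) ≥ (83−50)/(50−20) = 11/10.
With δ = 5/6: need 1 − δ^K ≥ 11/10·(1−5/6)/(5/6), i.e. δ^K ≤ 0.7800.
Since (5/6)^1 = 0.8333 and (5/6)^2 = 0.6944, the smallest such K is 2.

2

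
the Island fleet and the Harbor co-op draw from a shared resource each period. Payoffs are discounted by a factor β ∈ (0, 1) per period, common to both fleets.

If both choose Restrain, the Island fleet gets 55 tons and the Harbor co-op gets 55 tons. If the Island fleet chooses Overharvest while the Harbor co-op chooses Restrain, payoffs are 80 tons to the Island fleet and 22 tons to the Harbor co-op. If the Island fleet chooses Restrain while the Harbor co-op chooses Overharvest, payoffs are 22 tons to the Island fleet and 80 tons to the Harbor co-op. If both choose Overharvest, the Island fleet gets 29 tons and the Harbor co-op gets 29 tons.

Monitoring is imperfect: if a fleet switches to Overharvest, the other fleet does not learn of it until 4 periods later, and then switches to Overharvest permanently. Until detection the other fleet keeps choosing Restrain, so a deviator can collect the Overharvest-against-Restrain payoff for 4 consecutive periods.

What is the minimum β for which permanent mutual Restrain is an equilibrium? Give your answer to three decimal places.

Deviating for the 4 undetected periods gains 80−55 = 25 per period over cooperation, then loses 55−29 = 26 per period forever once punishment starts.
Gain: 25(1 + β + … + β^3); loss: 26·β^4/(1−β).
No profitable deviation ⇔ 25(1−β^4) ≤ 26·β^4, i.e. β^4 ≥ 25/(25+26) = 25/51.
Hence β ≥ (25/51)^(1/4) ≈ 0.837.

0.837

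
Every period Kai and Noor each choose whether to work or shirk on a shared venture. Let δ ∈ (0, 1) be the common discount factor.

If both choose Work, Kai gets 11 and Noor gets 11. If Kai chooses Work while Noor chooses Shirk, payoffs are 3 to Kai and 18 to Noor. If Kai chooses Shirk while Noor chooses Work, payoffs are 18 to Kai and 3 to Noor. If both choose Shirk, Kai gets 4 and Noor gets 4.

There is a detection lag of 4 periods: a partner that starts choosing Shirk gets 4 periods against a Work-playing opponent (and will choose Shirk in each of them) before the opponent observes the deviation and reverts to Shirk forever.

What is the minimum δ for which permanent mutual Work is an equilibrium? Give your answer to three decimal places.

0.841

A deviator earns 18 for 4 periods, then 4 forever; cooperating earns 11 forever. Multiplying the IC by (1−δ):
11 ≥ 18(1−δ^4) + 4δ^4, so 14·δ^4 ≥ 7 and δ^4 ≥ 1/2.
δ ≥ (1/2)^(1/4) ≈ 0.841.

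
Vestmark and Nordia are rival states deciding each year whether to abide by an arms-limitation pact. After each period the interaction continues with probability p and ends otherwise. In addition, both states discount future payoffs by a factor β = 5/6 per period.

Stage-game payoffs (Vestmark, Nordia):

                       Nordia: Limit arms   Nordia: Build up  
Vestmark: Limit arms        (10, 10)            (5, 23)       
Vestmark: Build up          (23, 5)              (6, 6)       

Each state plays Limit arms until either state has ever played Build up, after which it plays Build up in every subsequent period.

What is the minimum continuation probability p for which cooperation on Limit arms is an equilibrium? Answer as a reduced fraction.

With continuation probability p and discount β, the effective per-period discount factor is βp.
Grim-trigger IC: βp ≥ (23−10)/(23−6) = 13/17.
So p ≥ (13/17)/(5/6) = 78/85.

78/85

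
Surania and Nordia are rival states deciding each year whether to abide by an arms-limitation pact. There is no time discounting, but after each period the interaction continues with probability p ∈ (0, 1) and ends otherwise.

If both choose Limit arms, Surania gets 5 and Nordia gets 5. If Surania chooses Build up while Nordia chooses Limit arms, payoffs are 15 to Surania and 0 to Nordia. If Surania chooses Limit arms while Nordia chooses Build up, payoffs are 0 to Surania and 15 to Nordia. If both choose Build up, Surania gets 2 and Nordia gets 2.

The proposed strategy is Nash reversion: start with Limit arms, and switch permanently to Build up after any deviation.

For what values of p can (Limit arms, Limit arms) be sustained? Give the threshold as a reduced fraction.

10/13

With no time discounting, the continuation probability p plays the role of the discount factor.
Grim-trigger IC: 5/(1−p) ≥ 15 + 2p/(1−p) ⇒ p ≥ (15−5)/(15−2) = 10/13.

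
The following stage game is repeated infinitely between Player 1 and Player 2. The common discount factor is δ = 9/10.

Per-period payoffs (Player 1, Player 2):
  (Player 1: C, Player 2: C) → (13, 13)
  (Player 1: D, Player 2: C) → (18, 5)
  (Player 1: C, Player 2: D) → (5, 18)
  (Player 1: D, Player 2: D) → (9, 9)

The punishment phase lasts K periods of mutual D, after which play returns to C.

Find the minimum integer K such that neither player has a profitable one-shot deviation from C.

Need Σ_{k=1}^{K} δ^k ≥ (18−13)/(13−9) = 1.2500 at δ = 9/10.
At K = 1 the sum is 0.9000 < 1.2500; at K = 2 it is 1.7100 ≥ 1.2500.
So the minimum punishment length is K = 2.

2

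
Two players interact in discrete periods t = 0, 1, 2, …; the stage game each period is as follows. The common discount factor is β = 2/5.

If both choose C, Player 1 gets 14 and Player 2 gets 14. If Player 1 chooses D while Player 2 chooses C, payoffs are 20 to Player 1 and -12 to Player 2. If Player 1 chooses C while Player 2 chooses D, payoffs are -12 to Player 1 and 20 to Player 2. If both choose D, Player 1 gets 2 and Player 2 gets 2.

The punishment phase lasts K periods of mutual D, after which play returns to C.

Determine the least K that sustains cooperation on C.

No profitable deviation requires (14−2)(β+…+β^K) ≥ 20−14, i.e. β+…+β^K ≥ 1/2 ≈ 0.5000.
With β = 2/5, the partial sums are K=1: 0.4000, K=2: 0.5600.
K = 2 is the first length at which the sum reaches 0.5000.

2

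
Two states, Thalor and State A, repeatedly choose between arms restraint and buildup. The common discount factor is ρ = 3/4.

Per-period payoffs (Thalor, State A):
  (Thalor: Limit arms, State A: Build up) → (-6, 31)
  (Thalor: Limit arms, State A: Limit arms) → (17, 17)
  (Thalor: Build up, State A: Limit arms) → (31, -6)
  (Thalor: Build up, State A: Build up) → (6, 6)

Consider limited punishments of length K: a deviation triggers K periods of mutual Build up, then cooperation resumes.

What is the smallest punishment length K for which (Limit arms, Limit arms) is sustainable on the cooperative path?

IC: ρ(1−ρ^K)/(1−ρ) ≥ (31−17)/(17−6) = 14/11.
With ρ = 3/4: need 1 − ρ^K ≥ 14/11·(1−3/4)/(3/4), i.e. ρ^K ≤ 0.5758.
Since (3/4)^1 = 0.7500 and (3/4)^2 = 0.5625, the smallest such K is 2.

2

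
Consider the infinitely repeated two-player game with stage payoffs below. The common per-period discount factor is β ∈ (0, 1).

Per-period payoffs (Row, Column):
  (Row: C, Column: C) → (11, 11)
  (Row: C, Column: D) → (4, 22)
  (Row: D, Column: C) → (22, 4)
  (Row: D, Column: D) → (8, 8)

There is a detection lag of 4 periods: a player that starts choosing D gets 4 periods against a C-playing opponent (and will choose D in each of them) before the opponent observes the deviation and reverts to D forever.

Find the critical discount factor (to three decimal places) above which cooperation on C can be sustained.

0.941

The best deviation is to choose D for all 4 undetected periods, earning 22 each, then 8 forever once detected.
Deviation value: 22(1−β^4)/(1−β) + 8β^4/(1−β); cooperation value: 11/(1−β).
IC: 11 ≥ 22(1−β^4) + 8β^4 = 22 − 14β^4.
So β^4 ≥ 11/14, giving β ≥ (11/14)^(1/4) ≈ 0.941.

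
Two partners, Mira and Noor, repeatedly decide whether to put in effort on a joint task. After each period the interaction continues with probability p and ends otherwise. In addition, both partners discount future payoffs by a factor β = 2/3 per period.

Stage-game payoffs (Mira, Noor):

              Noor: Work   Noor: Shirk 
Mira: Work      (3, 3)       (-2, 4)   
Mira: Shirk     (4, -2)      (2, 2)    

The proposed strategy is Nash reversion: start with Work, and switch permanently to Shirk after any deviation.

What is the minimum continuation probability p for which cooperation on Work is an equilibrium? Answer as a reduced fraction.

3/4

Expected continuation weight on next period's payoff is β·p = 2/3·p, which plays the role of the discount factor.
Cooperation requires 2/3·p ≥ (4−3)/(4−2) = 1/2, hence p ≥ 3/4.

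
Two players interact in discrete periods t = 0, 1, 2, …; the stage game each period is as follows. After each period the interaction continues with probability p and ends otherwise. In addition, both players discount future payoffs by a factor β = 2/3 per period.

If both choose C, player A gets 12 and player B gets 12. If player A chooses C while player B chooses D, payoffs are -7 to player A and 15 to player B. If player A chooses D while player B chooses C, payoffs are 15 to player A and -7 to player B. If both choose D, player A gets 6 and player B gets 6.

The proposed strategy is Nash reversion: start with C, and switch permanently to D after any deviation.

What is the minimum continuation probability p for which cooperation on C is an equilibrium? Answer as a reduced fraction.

1/2

With continuation probability p and discount β, the effective per-period discount factor is βp.
Grim-trigger IC: βp ≥ (15−12)/(15−6) = 1/3.
So p ≥ (1/3)/(2/3) = 1/2.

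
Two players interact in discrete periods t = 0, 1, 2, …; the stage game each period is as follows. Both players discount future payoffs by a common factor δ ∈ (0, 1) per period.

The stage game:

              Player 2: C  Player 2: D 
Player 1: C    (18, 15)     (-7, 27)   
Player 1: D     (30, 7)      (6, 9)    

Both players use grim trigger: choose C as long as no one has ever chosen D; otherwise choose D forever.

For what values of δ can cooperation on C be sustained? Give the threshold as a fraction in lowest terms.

For Player 1: deviation gain 30−18 = 12, per-period punishment loss 18−6 = 12. IC gives δ ≥ 12/24 = 1/2.
For Player 2: gain 12, loss 6 per period, so δ ≥ 12/18 = 2/3.
The tighter constraint is Player 2's, so cooperation needs δ ≥ 2/3.

2/3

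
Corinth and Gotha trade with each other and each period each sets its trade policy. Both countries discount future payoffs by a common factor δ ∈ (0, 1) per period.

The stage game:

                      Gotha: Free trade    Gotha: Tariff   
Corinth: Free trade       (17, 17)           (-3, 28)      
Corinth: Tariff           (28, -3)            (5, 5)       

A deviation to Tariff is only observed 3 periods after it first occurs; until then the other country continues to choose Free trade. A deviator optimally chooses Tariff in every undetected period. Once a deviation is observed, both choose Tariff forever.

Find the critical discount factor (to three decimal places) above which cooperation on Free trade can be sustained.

0.782

The best deviation is to choose Tariff for all 3 undetected periods, earning 28 each, then 5 forever once detected.
Deviation value: 28(1−δ^3)/(1−δ) + 5δ^3/(1−δ); cooperation value: 17/(1−δ).
IC: 17 ≥ 28(1−δ^3) + 5δ^3 = 28 − 23δ^3.
So δ^3 ≥ 11/23, giving δ ≥ (11/23)^(1/3) ≈ 0.782.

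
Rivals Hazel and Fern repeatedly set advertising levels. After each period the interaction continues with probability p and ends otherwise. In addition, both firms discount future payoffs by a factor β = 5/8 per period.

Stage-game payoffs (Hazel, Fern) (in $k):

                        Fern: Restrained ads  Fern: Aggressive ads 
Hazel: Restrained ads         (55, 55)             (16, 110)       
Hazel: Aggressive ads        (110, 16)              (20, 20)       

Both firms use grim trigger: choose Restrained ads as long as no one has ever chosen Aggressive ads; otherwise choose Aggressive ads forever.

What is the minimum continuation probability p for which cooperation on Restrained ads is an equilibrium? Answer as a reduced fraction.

44/45

With continuation probability p and discount β, the effective per-period discount factor is βp.
Grim-trigger IC: βp ≥ (110−55)/(110−20) = 11/18.
So p ≥ (11/18)/(5/8) = 44/45.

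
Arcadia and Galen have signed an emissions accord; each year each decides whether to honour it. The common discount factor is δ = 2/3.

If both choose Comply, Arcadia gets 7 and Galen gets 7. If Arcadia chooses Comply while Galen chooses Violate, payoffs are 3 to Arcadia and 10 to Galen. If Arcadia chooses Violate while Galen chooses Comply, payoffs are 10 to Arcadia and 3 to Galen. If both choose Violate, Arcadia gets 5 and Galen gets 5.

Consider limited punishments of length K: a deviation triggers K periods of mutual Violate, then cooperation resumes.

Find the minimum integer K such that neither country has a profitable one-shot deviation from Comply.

IC: δ(1−δ^K)/(1−δ) ≥ (10−7)/(7−5) = 3/2.
With δ = 2/3: need 1 − δ^K ≥ 3/2·(1−2/3)/(2/3), i.e. δ^K ≤ 0.2500.
Since (2/3)^3 = 0.2963 and (2/3)^4 = 0.1975, the smallest such K is 4.

4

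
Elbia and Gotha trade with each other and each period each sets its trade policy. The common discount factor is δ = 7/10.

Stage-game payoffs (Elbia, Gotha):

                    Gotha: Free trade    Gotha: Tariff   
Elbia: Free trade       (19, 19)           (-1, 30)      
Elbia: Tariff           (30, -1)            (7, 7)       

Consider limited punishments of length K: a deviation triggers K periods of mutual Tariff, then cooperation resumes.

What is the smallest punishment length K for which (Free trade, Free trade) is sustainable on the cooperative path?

Need Σ_{k=1}^{K} δ^k ≥ (30−19)/(19−7) = 0.9167 at δ = 7/10.
At K = 1 the sum is 0.7000 < 0.9167; at K = 2 it is 1.1900 ≥ 0.9167.
So the minimum punishment length is K = 2.

2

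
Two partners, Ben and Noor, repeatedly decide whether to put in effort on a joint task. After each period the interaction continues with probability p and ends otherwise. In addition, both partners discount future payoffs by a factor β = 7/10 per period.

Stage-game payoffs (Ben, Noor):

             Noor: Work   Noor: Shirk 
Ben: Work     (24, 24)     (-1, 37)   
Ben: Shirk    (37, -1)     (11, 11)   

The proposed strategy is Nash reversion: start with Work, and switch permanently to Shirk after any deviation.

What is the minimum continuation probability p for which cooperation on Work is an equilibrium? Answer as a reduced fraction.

With continuation probability p and discount β, the effective per-period discount factor is βp.
Grim-trigger IC: βp ≥ (37−24)/(37−11) = 1/2.
So p ≥ (1/2)/(7/10) = 5/7.

5/7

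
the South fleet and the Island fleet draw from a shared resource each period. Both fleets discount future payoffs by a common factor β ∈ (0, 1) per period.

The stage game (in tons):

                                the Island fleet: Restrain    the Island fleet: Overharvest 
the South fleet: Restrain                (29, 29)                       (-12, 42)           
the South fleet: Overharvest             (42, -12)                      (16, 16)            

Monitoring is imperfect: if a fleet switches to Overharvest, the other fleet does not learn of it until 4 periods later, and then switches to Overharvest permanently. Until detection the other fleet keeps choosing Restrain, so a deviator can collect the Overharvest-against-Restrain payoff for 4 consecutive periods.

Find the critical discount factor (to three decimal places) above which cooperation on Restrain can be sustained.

0.841

Deviating for the 4 undetected periods gains 42−29 = 13 per period over cooperation, then loses 29−16 = 13 per period forever once punishment starts.
Gain: 13(1 + β + … + β^3); loss: 13·β^4/(1−β).
No profitable deviation ⇔ 13(1−β^4) ≤ 13·β^4, i.e. β^4 ≥ 13/(13+13) = 1/2.
Hence β ≥ (1/2)^(1/4) ≈ 0.841.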